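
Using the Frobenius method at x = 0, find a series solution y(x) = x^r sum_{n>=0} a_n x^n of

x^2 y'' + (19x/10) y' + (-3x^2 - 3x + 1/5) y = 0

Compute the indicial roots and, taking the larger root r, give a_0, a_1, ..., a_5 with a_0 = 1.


Write in Frobenius form y'' + (p(x)/x) y' + (q(x)/x^2) y = 0:
  p(x) = 19/10,  q(x) = -3x^2 - 3x + 1/5.
Indicial equation: r(r-1) + (19/10) r + (1/5) = 0 -> roots r_1 = -2/5, r_2 = -1/2.
Take r = r_1 = -2/5. Let y(x) = x^r sum_{n>=0} a_n x^n with a_0 = 1.
Substitute y = x^r sum a_n x^n and match x^{r+n}. The recurrence is
  D(n) a_n - 3 a_{n-1} - 3 a_{n-2} = 0,  where D(n) = (r+n)(r+n-1) + (19/10)(r+n) + (1/5).
  a_n = [3 a_{n-1} + 3 a_{n-2}] / D(n).
Since the indicial polynomial factors as (r - r_1)(r - r_2), D(n) = (r_1 + n - r_1)(r_1 + n - r_2) = n(n + 1/10).
Evaluating step by step (a_0 = 1):
  n = 1: D(1) = 1(1 + 1/10) = 11/10; numerator = 3(1) = 3; a_1 = (3)/(11/10) = 30/11
  n = 2: D(2) = 2(2 + 1/10) = 21/5; numerator = 3(30/11) + 3(1) = 123/11; a_2 = (123/11)/(21/5) = 205/77
  n = 3: D(3) = 3(3 + 1/10) = 93/10; numerator = 3(205/77) + 3(30/11) = 1245/77; a_3 = (1245/77)/(93/10) = 4150/2387
  n = 4: D(4) = 4(4 + 1/10) = 82/5; numerator = 3(4150/2387) + 3(205/77) = 2865/217; a_4 = (2865/217)/(82/5) = 14325/17794
  n = 5: D(5) = 5(5 + 1/10) = 51/2; numerator = 3(14325/17794) + 3(4150/2387) = 213375/27962; a_5 = (213375/27962)/(51/2) = 71125/237677

r = -2/5; a_0 = 1; a_1 = 30/11; a_2 = 205/77; a_3 = 4150/2387; a_4 = 14325/17794; a_5 = 71125/237677


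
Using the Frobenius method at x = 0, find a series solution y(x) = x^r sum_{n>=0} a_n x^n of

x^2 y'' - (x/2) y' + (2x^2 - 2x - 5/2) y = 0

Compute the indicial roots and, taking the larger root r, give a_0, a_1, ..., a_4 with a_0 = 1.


Write in Frobenius form y'' + (p(x)/x) y' + (q(x)/x^2) y = 0:
  p(x) = -1/2,  q(x) = 2x^2 - 2x - 5/2.
Indicial equation: r(r-1) + (-1/2) r + (-5/2) = 0 -> roots r_1 = 5/2, r_2 = -1.
Take r = r_1 = 5/2. Let y(x) = x^r sum_{n>=0} a_n x^n with a_0 = 1.
Substitute y = x^r sum a_n x^n and match x^{r+n}. The recurrence is
  D(n) a_n - 2 a_{n-1} + 2 a_{n-2} = 0,  where D(n) = (r+n)(r+n-1) + (-1/2)(r+n) + (-5/2).
  a_n = [2 a_{n-1} - 2 a_{n-2}] / D(n).
Since the indicial polynomial factors as (r - r_1)(r - r_2), D(n) = (r_1 + n - r_1)(r_1 + n - r_2) = n(n + 7/2).
Evaluating step by step (a_0 = 1):
  n = 1: D(1) = 1(1 + 7/2) = 9/2; numerator = 2(1) = 2; a_1 = (2)/(9/2) = 4/9
  n = 2: D(2) = 2(2 + 7/2) = 11; numerator = 2(4/9) - 2(1) = -10/9; a_2 = (-10/9)/(11) = -10/99
  n = 3: D(3) = 3(3 + 7/2) = 39/2; numerator = 2(-10/99) - 2(4/9) = -12/11; a_3 = (-12/11)/(39/2) = -8/143
  n = 4: D(4) = 4(4 + 7/2) = 30; numerator = 2(-8/143) - 2(-10/99) = 116/1287; a_4 = (116/1287)/(30) = 58/19305

r = 5/2; a_0 = 1; a_1 = 4/9; a_2 = -10/99; a_3 = -8/143; a_4 = 58/19305


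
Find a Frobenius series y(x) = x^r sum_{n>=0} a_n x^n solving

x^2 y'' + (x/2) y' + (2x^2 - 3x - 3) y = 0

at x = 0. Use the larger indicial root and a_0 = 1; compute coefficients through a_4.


Write in Frobenius form y'' + (p(x)/x) y' + (q(x)/x^2) y = 0:
  p(x) = 1/2,  q(x) = 2x^2 - 3x - 3.
Indicial equation: r(r-1) + (1/2) r + (-3) = 0 -> roots r_1 = 2, r_2 = -3/2.
Take r = r_1 = 2. Let y(x) = x^r sum_{n>=0} a_n x^n with a_0 = 1.
Substitute y = x^r sum a_n x^n and match x^{r+n}. The recurrence is
  D(n) a_n - 3 a_{n-1} + 2 a_{n-2} = 0,  where D(n) = (r+n)(r+n-1) + (1/2)(r+n) + (-3).
  a_n = [3 a_{n-1} - 2 a_{n-2}] / D(n).
Since the indicial polynomial factors as (r - r_1)(r - r_2), D(n) = (r_1 + n - r_1)(r_1 + n - r_2) = n(n + 7/2).
Evaluating step by step (a_0 = 1):
  n = 1: D(1) = 1(1 + 7/2) = 9/2; numerator = 3(1) = 3; a_1 = (3)/(9/2) = 2/3
  n = 2: D(2) = 2(2 + 7/2) = 11; numerator = 3(2/3) - 2(1) = 0; a_2 = (0)/(11) = 0
  n = 3: D(3) = 3(3 + 7/2) = 39/2; numerator = 3(0) - 2(2/3) = -4/3; a_3 = (-4/3)/(39/2) = -8/117
  n = 4: D(4) = 4(4 + 7/2) = 30; numerator = 3(-8/117) - 2(0) = -8/39; a_4 = (-8/39)/(30) = -4/585

r = 2; a_0 = 1; a_1 = 2/3; a_2 = 0; a_3 = -8/117; a_4 = -4/585


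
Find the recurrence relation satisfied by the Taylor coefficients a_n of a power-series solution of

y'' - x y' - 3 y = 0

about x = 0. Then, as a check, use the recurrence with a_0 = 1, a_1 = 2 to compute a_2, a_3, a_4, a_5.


Substitute y = sum_n a_n x^n.
y''(x) has coefficient (n+2)(n+1) a_{n+2} at x^n;
-x y'(x) has coefficient -n a_n at x^n (shift);
-3 y(x) has coefficient -3 a_n at x^n.
Matching x^n: (n+2)(n+1) a_{n+2} + (-n - 3) a_n = 0.
Thus a_{n+2} = (n + 3) / ((n+1)(n+2)) * a_n.

Check with a_0 = 1, a_1 = 2 (apply the recurrence for n = 0, 1, 2, 3): a_0 = 1, a_1 = 2, a_2 = 3/2, a_3 = 4/3, a_4 = 5/8, a_5 = 2/5.

a_(n+2) = (n + 3) / ((n+1)(n+2)) * a_n; check: a_0 = 1, a_1 = 2, a_2 = 3/2, a_3 = 4/3, a_4 = 5/8, a_5 = 2/5


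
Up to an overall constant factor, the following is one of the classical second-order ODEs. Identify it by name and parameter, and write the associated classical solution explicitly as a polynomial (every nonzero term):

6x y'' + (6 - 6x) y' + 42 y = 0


All three coefficients share the factor 6; dividing through by 6 gives  x y'' + (1 - x) y' + 7 y = 0.
This matches the Laguerre equation x y'' + (1 - x) y' + n y = 0 with n = 7; the polynomial solution is L_7(x).
With y = sum_k a_k x^k, matching x^k gives (k+1)k a_{k+1} + (k+1) a_{k+1} - k a_k + n a_k = 0, i.e. (k+1)^2 a_{k+1} = (k - n) a_k = (k - 7) a_k. The right side vanishes at k = 7, so the series terminates at degree 7.
Standard normalization L_n(0) = 1 gives a_0 = 1. Work upward with a_{k+1} = (k - 7) a_k / (k+1)^2:
  a_1 = (0 - 7)(1) / 1^2 = -7/1 = -7
  a_2 = (1 - 7)(-7) / 2^2 = 42/4 = 21/2
  a_3 = (2 - 7)(21/2) / 3^2 = (-105/2)/9 = -35/6
  a_4 = (3 - 7)(-35/6) / 4^2 = (70/3)/16 = 35/24
  a_5 = (4 - 7)(35/24) / 5^2 = (-35/8)/25 = -7/40
  a_6 = (5 - 7)(-7/40) / 6^2 = (7/20)/36 = 7/720
  a_7 = (6 - 7)(7/720) / 7^2 = (-7/720)/49 = -1/5040
Hence L_7(x) = -x^7/5040 + 7 x^6/720 - 7 x^5/40 + 35 x^4/24 - 35 x^3/6 + 21 x^2/2 - 7 x + 1.

L_7(x); series = -x^7/5040 + 7 x^6/720 - 7 x^5/40 + 35 x^4/24 - 35 x^3/6 + 21 x^2/2 - 7 x + 1


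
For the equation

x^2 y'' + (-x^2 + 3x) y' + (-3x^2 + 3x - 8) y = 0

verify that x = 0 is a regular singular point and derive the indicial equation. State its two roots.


Divide by x^2 to reach normal form y'' + P_1(x) y' + P_2(x) y = 0 with P_1(x) = -1 + 3/x and P_2(x) = -3 + 3/x - 8/x^2.
x = 0 is a singular point because the y'-coefficient -1 + 3/x has a pole at x = 0 and the y-coefficient -3 + 3/x - 8/x^2 has a pole at x = 0.
It is a regular singular point because x P_1(x) = p(x) = 3 - x and x^2 P_2(x) = q(x) = -3x^2 + 3x - 8 are polynomials, hence analytic at x = 0.
p(0) = 3,  q(0) = -8.
Indicial equation: r(r-1) + p(0) r + q(0) = 0, i.e. r^2 + (p(0) - 1) r + q(0) = 0, i.e. r^2 + 2 r - 8 = 0.
Discriminant: (2)^2 - 4(-8) = 36, so r = (-2 ± 6)/2.
Solving: r_1 = 2, r_2 = -4.

indicial: r^2 + 2 r - 8 = 0; roots r_1 = 2, r_2 = -4


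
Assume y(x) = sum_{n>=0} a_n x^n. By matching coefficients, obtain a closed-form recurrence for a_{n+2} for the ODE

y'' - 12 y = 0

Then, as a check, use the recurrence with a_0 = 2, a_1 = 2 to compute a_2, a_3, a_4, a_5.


Substitute y = sum_n a_n x^n into y'' + (const) y = 0.
y''(x) = sum_{n>=0} (n+2)(n+1) a_{n+2} x^n.
The ODE becomes sum_n [(n+2)(n+1) a_{n+2} - 12 a_n] x^n = 0.
Setting each coefficient to zero gives the recurrence:
  (n+2)(n+1) a_{n+2} - 12 a_n = 0,
  a_{n+2} = 12 / ((n+1)(n+2)) a_n.

Check with a_0 = 2, a_1 = 2 (apply the recurrence for n = 0, 1, 2, 3): a_0 = 2, a_1 = 2, a_2 = 12, a_3 = 4, a_4 = 12, a_5 = 12/5.

a_{n+2} = 12/((n+1)(n+2)) * a_n; check: a_0 = 2, a_1 = 2, a_2 = 12, a_3 = 4, a_4 = 12, a_5 = 12/5


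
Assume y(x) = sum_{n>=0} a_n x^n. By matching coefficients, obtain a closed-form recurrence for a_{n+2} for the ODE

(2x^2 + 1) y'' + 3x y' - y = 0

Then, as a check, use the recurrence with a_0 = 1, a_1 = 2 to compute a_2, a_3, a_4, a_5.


Substitute y = sum_n a_n x^n.
(1 + 2 x^2) y'' contributes (n+2)(n+1) a_{n+2} + 2 n(n-1) a_n at x^n.
3 x y'(x) contributes 3 n a_n at x^n.
-y(x) contributes -1 a_n at x^n.
Matching x^n: (n+2)(n+1) a_{n+2} + (2 n(n-1) + 3 n - 1) a_n = 0.
Thus a_{n+2} = (-2 n(n-1) - 3 n + 1) / ((n+1)(n+2)) * a_n.

Check with a_0 = 1, a_1 = 2 (apply the recurrence for n = 0, 1, 2, 3): a_0 = 1, a_1 = 2, a_2 = 1/2, a_3 = -2/3, a_4 = -3/8, a_5 = 2/3.

a_(n+2) = (-2 n(n-1) - 3 n + 1) / ((n+1)(n+2)) * a_n; check: a_0 = 1, a_1 = 2, a_2 = 1/2, a_3 = -2/3, a_4 = -3/8, a_5 = 2/3


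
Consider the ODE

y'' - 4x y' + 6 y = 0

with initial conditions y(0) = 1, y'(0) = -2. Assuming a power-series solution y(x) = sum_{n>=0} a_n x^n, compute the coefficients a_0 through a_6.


Ansatz: y(x) = sum_{n>=0} a_n x^n, so y'(x) = sum_{n>=1} n a_n x^(n-1) and y''(x) = sum_{n>=2} n(n-1) a_n x^(n-2).
Substitute into P(x) y'' + Q(x) y' + R(x) y = 0 with P(x) = 1, Q(x) = -4x, R(x) = 6, and match powers of x.
Initial conditions: a_0 = 1, a_1 = -2.
Setting the coefficient of each power of x to zero and solving order by order (substituting the coefficients already found):
  x^0: 2 a_2 + 6 a_0 = 0  ->  2 a_2 = -6 a_0 = -6  ->  a_2 = -3
  x^1: 6 a_3 + 2 a_1 = 0  ->  6 a_3 = -2 a_1 = 4  ->  a_3 = 2/3
  x^2: 12 a_4 - 2 a_2 = 0  ->  12 a_4 = 2 a_2 = -6  ->  a_4 = -1/2
  x^3: 20 a_5 - 6 a_3 = 0  ->  20 a_5 = 6 a_3 = 4  ->  a_5 = 1/5
  x^4: 30 a_6 - 10 a_4 = 0  ->  30 a_6 = 10 a_4 = -5  ->  a_6 = -1/6
Truncated series: y(x) = 1 - 2 x - 3 x^2 + (2/3) x^3 - (1/2) x^4 + (1/5) x^5 - (1/6) x^6 + O(x^7).

a_0 = 1; a_1 = -2; a_2 = -3; a_3 = 2/3; a_4 = -1/2; a_5 = 1/5; a_6 = -1/6


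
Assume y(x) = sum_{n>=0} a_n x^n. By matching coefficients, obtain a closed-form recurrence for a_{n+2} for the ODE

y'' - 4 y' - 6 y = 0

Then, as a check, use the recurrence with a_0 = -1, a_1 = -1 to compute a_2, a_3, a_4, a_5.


Substitute y = sum_n a_n x^n.
y''(x) has coefficient (n+2)(n+1) a_{n+2} at x^n;
-4 y'(x) has coefficient -4 (n+1) a_{n+1} at x^n;
-6 y(x) has coefficient -6 a_n at x^n.
Matching x^n: (n+2)(n+1) a_{n+2} - 4 (n+1) a_{n+1} - 6 a_n = 0.
Thus a_{n+2} = [4 (n+1) a_{n+1} + 6 a_n] / ((n+1)(n+2)).

Check with a_0 = -1, a_1 = -1 (apply the recurrence for n = 0, 1, 2, 3): a_0 = -1, a_1 = -1, a_2 = -5, a_3 = -23/3, a_4 = -61/6, a_5 = -313/30.

a_(n+2) = [4 (n+1) a_(n+1) + 6 a_n] / ((n+1)(n+2)); check: a_0 = -1, a_1 = -1, a_2 = -5, a_3 = -23/3, a_4 = -61/6, a_5 = -313/30


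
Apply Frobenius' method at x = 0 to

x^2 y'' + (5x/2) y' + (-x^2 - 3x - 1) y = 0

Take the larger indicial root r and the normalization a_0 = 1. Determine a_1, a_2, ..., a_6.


Write in Frobenius form y'' + (p(x)/x) y' + (q(x)/x^2) y = 0:
  p(x) = 5/2,  q(x) = -x^2 - 3x - 1.
Indicial equation: r(r-1) + (5/2) r + (-1) = 0 -> roots r_1 = 1/2, r_2 = -2.
Take r = r_1 = 1/2. Let y(x) = x^r sum_{n>=0} a_n x^n with a_0 = 1.
Substitute y = x^r sum a_n x^n and match x^{r+n}. The recurrence is
  D(n) a_n - 3 a_{n-1} - 1 a_{n-2} = 0,  where D(n) = (r+n)(r+n-1) + (5/2)(r+n) + (-1).
  a_n = [3 a_{n-1} + 1 a_{n-2}] / D(n).
Since the indicial polynomial factors as (r - r_1)(r - r_2), D(n) = (r_1 + n - r_1)(r_1 + n - r_2) = n(n + 5/2).
Evaluating step by step (a_0 = 1):
  n = 1: D(1) = 1(1 + 5/2) = 7/2; numerator = 3(1) = 3; a_1 = (3)/(7/2) = 6/7
  n = 2: D(2) = 2(2 + 5/2) = 9; numerator = 3(6/7) + 1(1) = 25/7; a_2 = (25/7)/(9) = 25/63
  n = 3: D(3) = 3(3 + 5/2) = 33/2; numerator = 3(25/63) + 1(6/7) = 43/21; a_3 = (43/21)/(33/2) = 86/693
  n = 4: D(4) = 4(4 + 5/2) = 26; numerator = 3(86/693) + 1(25/63) = 533/693; a_4 = (533/693)/(26) = 41/1386
  n = 5: D(5) = 5(5 + 5/2) = 75/2; numerator = 3(41/1386) + 1(86/693) = 295/1386; a_5 = (295/1386)/(75/2) = 59/10395
  n = 6: D(6) = 6(6 + 5/2) = 51; numerator = 3(59/10395) + 1(41/1386) = 323/6930; a_6 = (323/6930)/(51) = 19/20790

r = 1/2; a_0 = 1; a_1 = 6/7; a_2 = 25/63; a_3 = 86/693; a_4 = 41/1386; a_5 = 59/10395; a_6 = 19/20790


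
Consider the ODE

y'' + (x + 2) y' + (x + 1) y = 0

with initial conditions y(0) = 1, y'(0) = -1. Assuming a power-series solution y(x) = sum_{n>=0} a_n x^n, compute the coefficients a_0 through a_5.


Ansatz: y(x) = sum_{n>=0} a_n x^n, so y'(x) = sum_{n>=1} n a_n x^(n-1) and y''(x) = sum_{n>=2} n(n-1) a_n x^(n-2).
Substitute into P(x) y'' + Q(x) y' + R(x) y = 0 with P(x) = 1, Q(x) = x + 2, R(x) = x + 1, and match powers of x.
Initial conditions: a_0 = 1, a_1 = -1.
Setting the coefficient of each power of x to zero and solving order by order (substituting the coefficients already found):
  x^0: 2 a_2 + 2 a_1 + a_0 = 0  ->  2 a_2 = -2 a_1 - a_0 = 1  ->  a_2 = 1/2
  x^1: 6 a_3 + 4 a_2 + 2 a_1 + a_0 = 0  ->  6 a_3 = -4 a_2 - 2 a_1 - a_0 = -1  ->  a_3 = -1/6
  x^2: 12 a_4 + 6 a_3 + 3 a_2 + a_1 = 0  ->  12 a_4 = -6 a_3 - 3 a_2 - a_1 = 1/2  ->  a_4 = 1/24
  x^3: 20 a_5 + 8 a_4 + 4 a_3 + a_2 = 0  ->  20 a_5 = -8 a_4 - 4 a_3 - a_2 = -1/6  ->  a_5 = -1/120
Truncated series: y(x) = 1 - x + (1/2) x^2 - (1/6) x^3 + (1/24) x^4 - (1/120) x^5 + O(x^6).

a_0 = 1; a_1 = -1; a_2 = 1/2; a_3 = -1/6; a_4 = 1/24; a_5 = -1/120


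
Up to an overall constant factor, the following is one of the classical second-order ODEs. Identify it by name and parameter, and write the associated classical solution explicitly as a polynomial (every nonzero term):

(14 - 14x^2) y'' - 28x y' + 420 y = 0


All three coefficients share the factor 14; dividing through by 14 gives  (1 - x^2) y'' - 2x y' + 30 y = 0.
This matches the Legendre equation (1 - x^2) y'' - 2x y' + n(n+1) y = 0 (note the -2x y' term) with n(n+1) = 30, so n = 5; the polynomial solution is P_5(x).
With y = sum_k a_k x^k, matching x^k gives (k+2)(k+1) a_{k+2} = [k(k+1) - n(n+1)] a_k = (k - 5)(k + 6) a_k. The right side vanishes at k = 5, so the series with the parity of 5 terminates at degree 5.
Standard normalization (P_n(1) = 1): leading coefficient (2n)!/(2^n (n!)^2) = 3628800/(32*14400) = 63/8, so a_5 = 63/8. Work downward with a_k = (k+1)(k+2) a_{k+2} / ((k - 5)(k + 6)):
  a_3 = (4)(5)(63/8) / ((3 - 5)(3 + 6)) = (315/2)/(-18) = -35/4
  a_1 = (2)(3)(-35/4) / ((1 - 5)(1 + 6)) = (-105/2)/(-28) = 15/8
Hence P_5(x) = 63 x^5/8 - 35 x^3/4 + 15 x/8.

P_5(x); series = 63 x^5/8 - 35 x^3/4 + 15 x/8


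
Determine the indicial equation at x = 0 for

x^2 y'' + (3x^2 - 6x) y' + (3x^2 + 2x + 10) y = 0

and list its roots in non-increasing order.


Divide by x^2 to reach normal form y'' + P_1(x) y' + P_2(x) y = 0 with P_1(x) = 3 - 6/x and P_2(x) = 3 + 2/x + 10/x^2.
x = 0 is a singular point because the y'-coefficient 3 - 6/x has a pole at x = 0 and the y-coefficient 3 + 2/x + 10/x^2 has a pole at x = 0.
It is a regular singular point because x P_1(x) = p(x) = 3x - 6 and x^2 P_2(x) = q(x) = 3x^2 + 2x + 10 are polynomials, hence analytic at x = 0.
p(0) = -6,  q(0) = 10.
Indicial equation: r(r-1) + p(0) r + q(0) = 0, i.e. r^2 + (p(0) - 1) r + q(0) = 0, i.e. r^2 - 7 r + 10 = 0.
Discriminant: (-7)^2 - 4(10) = 9, so r = (7 ± 3)/2.
Solving: r_1 = 5, r_2 = 2.

indicial: r^2 - 7 r + 10 = 0; roots r_1 = 5, r_2 = 2


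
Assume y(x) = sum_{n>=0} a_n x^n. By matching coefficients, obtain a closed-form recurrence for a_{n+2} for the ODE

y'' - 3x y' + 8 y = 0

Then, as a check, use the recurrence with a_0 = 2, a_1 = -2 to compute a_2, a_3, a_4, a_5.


Substitute y = sum_n a_n x^n.
y''(x) has coefficient (n+2)(n+1) a_{n+2} at x^n;
-3 x y'(x) has coefficient -3 n a_n at x^n (shift);
8 y(x) has coefficient 8 a_n at x^n.
Matching x^n: (n+2)(n+1) a_{n+2} + (-3n + 8) a_n = 0.
Thus a_{n+2} = (3n - 8) / ((n+1)(n+2)) * a_n.

Check with a_0 = 2, a_1 = -2 (apply the recurrence for n = 0, 1, 2, 3): a_0 = 2, a_1 = -2, a_2 = -8, a_3 = 5/3, a_4 = 4/3, a_5 = 1/12.

a_(n+2) = (3n - 8) / ((n+1)(n+2)) * a_n; check: a_0 = 2, a_1 = -2, a_2 = -8, a_3 = 5/3, a_4 = 4/3, a_5 = 1/12


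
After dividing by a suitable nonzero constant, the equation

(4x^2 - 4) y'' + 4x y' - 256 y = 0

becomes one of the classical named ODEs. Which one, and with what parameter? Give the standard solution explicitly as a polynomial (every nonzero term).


All three coefficients share the factor -4; dividing through by -4 gives  (1 - x^2) y'' - x y' + 64 y = 0.
This matches the Chebyshev equation (1 - x^2) y'' - x y' + n^2 y = 0 (note the -x y' term, not -2x y') with n^2 = 64, so n = 8; the polynomial solution is T_8(x).
With y = sum_k a_k x^k, matching x^k gives (k+2)(k+1) a_{k+2} = (k^2 - n^2) a_k = (k - 8)(k + 8) a_k. The right side vanishes at k = 8, so the series with the parity of 8 terminates at degree 8.
Standard normalization: leading coefficient of T_n is 2^(n-1), so a_8 = 2^7 = 128. Work downward with a_k = (k+1)(k+2) a_{k+2} / ((k - 8)(k + 8)):
  a_6 = (7)(8)(128) / ((6 - 8)(6 + 8)) = 7168/(-28) = -256
  a_4 = (5)(6)(-256) / ((4 - 8)(4 + 8)) = -7680/(-48) = 160
  a_2 = (3)(4)(160) / ((2 - 8)(2 + 8)) = 1920/(-60) = -32
  a_0 = (1)(2)(-32) / ((0 - 8)(0 + 8)) = -64/(-64) = 1
Hence T_8(x) = 128 x^8 - 256 x^6 + 160 x^4 - 32 x^2 + 1.

T_8(x); series = 128 x^8 - 256 x^6 + 160 x^4 - 32 x^2 + 1


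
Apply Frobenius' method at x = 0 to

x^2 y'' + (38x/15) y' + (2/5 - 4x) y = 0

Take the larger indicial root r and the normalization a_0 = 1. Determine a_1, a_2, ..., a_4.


Write in Frobenius form y'' + (p(x)/x) y' + (q(x)/x^2) y = 0:
  p(x) = 38/15,  q(x) = 2/5 - 4x.
Indicial equation: r(r-1) + (38/15) r + (2/5) = 0 -> roots r_1 = -1/3, r_2 = -6/5.
Take r = r_1 = -1/3. Let y(x) = x^r sum_{n>=0} a_n x^n with a_0 = 1.
Substitute y = x^r sum a_n x^n and match x^{r+n}. The recurrence is
  D(n) a_n - 4 a_{n-1} = 0,  where D(n) = (r+n)(r+n-1) + (38/15)(r+n) + (2/5).
  a_n = 4 / D(n) * a_{n-1}.
Since the indicial polynomial factors as (r - r_1)(r - r_2), D(n) = (r_1 + n - r_1)(r_1 + n - r_2) = n(n + 13/15).
Evaluating step by step (a_0 = 1):
  n = 1: D(1) = 1(1 + 13/15) = 28/15; numerator = 4(1) = 4; a_1 = (4)/(28/15) = 15/7
  n = 2: D(2) = 2(2 + 13/15) = 86/15; numerator = 4(15/7) = 60/7; a_2 = (60/7)/(86/15) = 450/301
  n = 3: D(3) = 3(3 + 13/15) = 58/5; numerator = 4(450/301) = 1800/301; a_3 = (1800/301)/(58/5) = 4500/8729
  n = 4: D(4) = 4(4 + 13/15) = 292/15; numerator = 4(4500/8729) = 18000/8729; a_4 = (18000/8729)/(292/15) = 67500/637217

r = -1/3; a_0 = 1; a_1 = 15/7; a_2 = 450/301; a_3 = 4500/8729; a_4 = 67500/637217


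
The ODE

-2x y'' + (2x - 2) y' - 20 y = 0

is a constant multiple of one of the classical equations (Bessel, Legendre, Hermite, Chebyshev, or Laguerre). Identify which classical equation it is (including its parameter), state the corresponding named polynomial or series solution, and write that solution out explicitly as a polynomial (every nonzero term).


All three coefficients share the factor -2; dividing through by -2 gives  x y'' + (1 - x) y' + 10 y = 0.
This matches the Laguerre equation x y'' + (1 - x) y' + n y = 0 with n = 10; the polynomial solution is L_10(x).
With y = sum_k a_k x^k, matching x^k gives (k+1)k a_{k+1} + (k+1) a_{k+1} - k a_k + n a_k = 0, i.e. (k+1)^2 a_{k+1} = (k - n) a_k = (k - 10) a_k. The right side vanishes at k = 10, so the series terminates at degree 10.
Standard normalization L_n(0) = 1 gives a_0 = 1. Work upward with a_{k+1} = (k - 10) a_k / (k+1)^2:
  a_1 = (0 - 10)(1) / 1^2 = -10/1 = -10
  a_2 = (1 - 10)(-10) / 2^2 = 90/4 = 45/2
  a_3 = (2 - 10)(45/2) / 3^2 = -180/9 = -20
  a_4 = (3 - 10)(-20) / 4^2 = 140/16 = 35/4
  a_5 = (4 - 10)(35/4) / 5^2 = (-105/2)/25 = -21/10
  a_6 = (5 - 10)(-21/10) / 6^2 = (21/2)/36 = 7/24
  a_7 = (6 - 10)(7/24) / 7^2 = (-7/6)/49 = -1/42
  a_8 = (7 - 10)(-1/42) / 8^2 = (1/14)/64 = 1/896
  a_9 = (8 - 10)(1/896) / 9^2 = (-1/448)/81 = -1/36288
  a_10 = (9 - 10)(-1/36288) / 10^2 = (1/36288)/100 = 1/3628800
Hence L_10(x) = x^10/3628800 - x^9/36288 + x^8/896 - x^7/42 + 7 x^6/24 - 21 x^5/10 + 35 x^4/4 - 20 x^3 + 45 x^2/2 - 10 x + 1.

L_10(x); series = x^10/3628800 - x^9/36288 + x^8/896 - x^7/42 + 7 x^6/24 - 21 x^5/10 + 35 x^4/4 - 20 x^3 + 45 x^2/2 - 10 x + 1


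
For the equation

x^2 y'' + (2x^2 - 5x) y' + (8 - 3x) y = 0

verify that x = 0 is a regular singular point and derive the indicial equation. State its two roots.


Divide by x^2 to reach normal form y'' + P_1(x) y' + P_2(x) y = 0 with P_1(x) = 2 - 5/x and P_2(x) = -3/x + 8/x^2.
x = 0 is a singular point because the y'-coefficient 2 - 5/x has a pole at x = 0 and the y-coefficient -3/x + 8/x^2 has a pole at x = 0.
It is a regular singular point because x P_1(x) = p(x) = 2x - 5 and x^2 P_2(x) = q(x) = 8 - 3x are polynomials, hence analytic at x = 0.
p(0) = -5,  q(0) = 8.
Indicial equation: r(r-1) + p(0) r + q(0) = 0, i.e. r^2 + (p(0) - 1) r + q(0) = 0, i.e. r^2 - 6 r + 8 = 0.
Discriminant: (-6)^2 - 4(8) = 4, so r = (6 ± 2)/2.
Solving: r_1 = 4, r_2 = 2.

indicial: r^2 - 6 r + 8 = 0; roots r_1 = 4, r_2 = 2


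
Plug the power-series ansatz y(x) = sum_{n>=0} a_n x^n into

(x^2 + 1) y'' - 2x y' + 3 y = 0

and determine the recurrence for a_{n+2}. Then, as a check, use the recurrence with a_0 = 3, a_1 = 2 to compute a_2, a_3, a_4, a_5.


Substitute y = sum_n a_n x^n.
(1 + 1 x^2) y'' contributes (n+2)(n+1) a_{n+2} + n(n-1) a_n at x^n.
-2 x y'(x) contributes -2 n a_n at x^n.
3 y(x) contributes 3 a_n at x^n.
Matching x^n: (n+2)(n+1) a_{n+2} + (n(n-1) - 2 n + 3) a_n = 0.
Thus a_{n+2} = (-n(n-1) + 2 n - 3) / ((n+1)(n+2)) * a_n.

Check with a_0 = 3, a_1 = 2 (apply the recurrence for n = 0, 1, 2, 3): a_0 = 3, a_1 = 2, a_2 = -9/2, a_3 = -1/3, a_4 = 3/8, a_5 = 1/20.

a_(n+2) = (-n(n-1) + 2 n - 3) / ((n+1)(n+2)) * a_n; check: a_0 = 3, a_1 = 2, a_2 = -9/2, a_3 = -1/3, a_4 = 3/8, a_5 = 1/20


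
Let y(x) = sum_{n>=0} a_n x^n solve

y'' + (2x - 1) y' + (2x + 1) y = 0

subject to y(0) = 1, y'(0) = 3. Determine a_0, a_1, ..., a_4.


Ansatz: y(x) = sum_{n>=0} a_n x^n, so y'(x) = sum_{n>=1} n a_n x^(n-1) and y''(x) = sum_{n>=2} n(n-1) a_n x^(n-2).
Substitute into P(x) y'' + Q(x) y' + R(x) y = 0 with P(x) = 1, Q(x) = 2x - 1, R(x) = 2x + 1, and match powers of x.
Initial conditions: a_0 = 1, a_1 = 3.
Setting the coefficient of each power of x to zero and solving order by order (substituting the coefficients already found):
  x^0: 2 a_2 - a_1 + a_0 = 0  ->  2 a_2 = a_1 - a_0 = 2  ->  a_2 = 1
  x^1: 6 a_3 - 2 a_2 + 3 a_1 + 2 a_0 = 0  ->  6 a_3 = 2 a_2 - 3 a_1 - 2 a_0 = -9  ->  a_3 = -3/2
  x^2: 12 a_4 - 3 a_3 + 5 a_2 + 2 a_1 = 0  ->  12 a_4 = 3 a_3 - 5 a_2 - 2 a_1 = -31/2  ->  a_4 = -31/24
Truncated series: y(x) = 1 + 3 x + x^2 - (3/2) x^3 - (31/24) x^4 + O(x^5).

a_0 = 1; a_1 = 3; a_2 = 1; a_3 = -3/2; a_4 = -31/24


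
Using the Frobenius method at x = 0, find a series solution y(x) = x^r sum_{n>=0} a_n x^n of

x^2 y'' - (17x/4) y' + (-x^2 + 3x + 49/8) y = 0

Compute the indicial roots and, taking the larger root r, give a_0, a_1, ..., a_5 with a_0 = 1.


Write in Frobenius form y'' + (p(x)/x) y' + (q(x)/x^2) y = 0:
  p(x) = -17/4,  q(x) = -x^2 + 3x + 49/8.
Indicial equation: r(r-1) + (-17/4) r + (49/8) = 0 -> roots r_1 = 7/2, r_2 = 7/4.
Take r = r_1 = 7/2. Let y(x) = x^r sum_{n>=0} a_n x^n with a_0 = 1.
Substitute y = x^r sum a_n x^n and match x^{r+n}. The recurrence is
  D(n) a_n + 3 a_{n-1} - 1 a_{n-2} = 0,  where D(n) = (r+n)(r+n-1) + (-17/4)(r+n) + (49/8).
  a_n = [-3 a_{n-1} + 1 a_{n-2}] / D(n).
Since the indicial polynomial factors as (r - r_1)(r - r_2), D(n) = (r_1 + n - r_1)(r_1 + n - r_2) = n(n + 7/4).
Evaluating step by step (a_0 = 1):
  n = 1: D(1) = 1(1 + 7/4) = 11/4; numerator = -3(1) = -3; a_1 = (-3)/(11/4) = -12/11
  n = 2: D(2) = 2(2 + 7/4) = 15/2; numerator = -3(-12/11) + 1(1) = 47/11; a_2 = (47/11)/(15/2) = 94/165
  n = 3: D(3) = 3(3 + 7/4) = 57/4; numerator = -3(94/165) + 1(-12/11) = -14/5; a_3 = (-14/5)/(57/4) = -56/285
  n = 4: D(4) = 4(4 + 7/4) = 23; numerator = -3(-56/285) + 1(94/165) = 3634/3135; a_4 = (3634/3135)/(23) = 158/3135
  n = 5: D(5) = 5(5 + 7/4) = 135/4; numerator = -3(158/3135) + 1(-56/285) = -218/627; a_5 = (-218/627)/(135/4) = -872/84645

r = 7/2; a_0 = 1; a_1 = -12/11; a_2 = 94/165; a_3 = -56/285; a_4 = 158/3135; a_5 = -872/84645


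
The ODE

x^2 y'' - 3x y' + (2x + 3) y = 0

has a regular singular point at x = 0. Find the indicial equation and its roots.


Divide by x^2 to reach normal form y'' + P_1(x) y' + P_2(x) y = 0 with P_1(x) = -3/x and P_2(x) = 2/x + 3/x^2.
x = 0 is a singular point because the y'-coefficient -3/x has a pole at x = 0 and the y-coefficient 2/x + 3/x^2 has a pole at x = 0.
It is a regular singular point because x P_1(x) = p(x) = -3 and x^2 P_2(x) = q(x) = 2x + 3 are polynomials, hence analytic at x = 0.
p(0) = -3,  q(0) = 3.
Indicial equation: r(r-1) + p(0) r + q(0) = 0, i.e. r^2 + (p(0) - 1) r + q(0) = 0, i.e. r^2 - 4 r + 3 = 0.
Discriminant: (-4)^2 - 4(3) = 4, so r = (4 ± 2)/2.
Solving: r_1 = 3, r_2 = 1.

indicial: r^2 - 4 r + 3 = 0; roots r_1 = 3, r_2 = 1


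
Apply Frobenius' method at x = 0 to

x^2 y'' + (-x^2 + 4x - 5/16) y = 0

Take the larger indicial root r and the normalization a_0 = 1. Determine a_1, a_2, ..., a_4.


Write in Frobenius form y'' + (p(x)/x) y' + (q(x)/x^2) y = 0:
  p(x) = 0,  q(x) = -x^2 + 4x - 5/16.
Indicial equation: r(r-1) + (0) r + (-5/16) = 0 -> roots r_1 = 5/4, r_2 = -1/4.
Take r = r_1 = 5/4. Let y(x) = x^r sum_{n>=0} a_n x^n with a_0 = 1.
Substitute y = x^r sum a_n x^n and match x^{r+n}. The recurrence is
  D(n) a_n + 4 a_{n-1} - 1 a_{n-2} = 0,  where D(n) = (r+n)(r+n-1) + (0)(r+n) + (-5/16).
  a_n = [-4 a_{n-1} + 1 a_{n-2}] / D(n).
Since the indicial polynomial factors as (r - r_1)(r - r_2), D(n) = (r_1 + n - r_1)(r_1 + n - r_2) = n(n + 3/2).
Evaluating step by step (a_0 = 1):
  n = 1: D(1) = 1(1 + 3/2) = 5/2; numerator = -4(1) = -4; a_1 = (-4)/(5/2) = -8/5
  n = 2: D(2) = 2(2 + 3/2) = 7; numerator = -4(-8/5) + 1(1) = 37/5; a_2 = (37/5)/(7) = 37/35
  n = 3: D(3) = 3(3 + 3/2) = 27/2; numerator = -4(37/35) + 1(-8/5) = -204/35; a_3 = (-204/35)/(27/2) = -136/315
  n = 4: D(4) = 4(4 + 3/2) = 22; numerator = -4(-136/315) + 1(37/35) = 877/315; a_4 = (877/315)/(22) = 877/6930

r = 5/4; a_0 = 1; a_1 = -8/5; a_2 = 37/35; a_3 = -136/315; a_4 = 877/6930


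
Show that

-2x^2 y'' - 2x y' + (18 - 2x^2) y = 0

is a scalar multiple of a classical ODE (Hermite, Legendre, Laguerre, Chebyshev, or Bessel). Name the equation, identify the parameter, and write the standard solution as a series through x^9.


All three coefficients share the factor -2; dividing through by -2 gives  x^2 y'' + x y' + (x^2 - 9) y = 0.
This matches the Bessel equation x^2 y'' + x y' + (x^2 - nu^2) y = 0 with nu^2 = 9, so nu = 3; the solution bounded at x = 0 is J_3(x).
Frobenius at x = 0: indicial roots ±nu; for r = nu the recurrence k(k + 2nu) c_k = -c_{k-2} gives the standard series J_nu(x) = sum_{k>=0} (-1)^k / (k! (k+nu)!) (x/2)^(2k+nu). Evaluate the first 4 terms:
  k = 0: (-1)^0 / (0! * 3! * 2^3) x^3 = 1/(1*6*8) x^3 = (1/48) x^3
  k = 1: (-1)^1 / (1! * 4! * 2^5) x^5 = -1/(1*24*32) x^5 = (-1/768) x^5
  k = 2: (-1)^2 / (2! * 5! * 2^7) x^7 = 1/(2*120*128) x^7 = (1/30720) x^7
  k = 3: (-1)^3 / (3! * 6! * 2^9) x^9 = -1/(6*720*512) x^9 = (-1/2211840) x^9
Hence J_3(x) = -x^9/2211840 + x^7/30720 - x^5/768 + x^3/48 + ....

J_3(x); series = -x^9/2211840 + x^7/30720 - x^5/768 + x^3/48


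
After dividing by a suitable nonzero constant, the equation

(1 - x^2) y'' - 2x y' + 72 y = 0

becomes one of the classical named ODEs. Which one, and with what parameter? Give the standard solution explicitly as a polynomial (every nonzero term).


The equation is already in a standard form:  (1 - x^2) y'' - 2x y' + 72 y = 0.
This matches the Legendre equation (1 - x^2) y'' - 2x y' + n(n+1) y = 0 (note the -2x y' term) with n(n+1) = 72, so n = 8; the polynomial solution is P_8(x).
With y = sum_k a_k x^k, matching x^k gives (k+2)(k+1) a_{k+2} = [k(k+1) - n(n+1)] a_k = (k - 8)(k + 9) a_k. The right side vanishes at k = 8, so the series with the parity of 8 terminates at degree 8.
Standard normalization (P_n(1) = 1): leading coefficient (2n)!/(2^n (n!)^2) = 20922789888000/(256*1625702400) = 6435/128, so a_8 = 6435/128. Work downward with a_k = (k+1)(k+2) a_{k+2} / ((k - 8)(k + 9)):
  a_6 = (7)(8)(6435/128) / ((6 - 8)(6 + 9)) = (45045/16)/(-30) = -3003/32
  a_4 = (5)(6)(-3003/32) / ((4 - 8)(4 + 9)) = (-45045/16)/(-52) = 3465/64
  a_2 = (3)(4)(3465/64) / ((2 - 8)(2 + 9)) = (10395/16)/(-66) = -315/32
  a_0 = (1)(2)(-315/32) / ((0 - 8)(0 + 9)) = (-315/16)/(-72) = 35/128
Hence P_8(x) = 6435 x^8/128 - 3003 x^6/32 + 3465 x^4/64 - 315 x^2/32 + 35/128.

P_8(x); series = 6435 x^8/128 - 3003 x^6/32 + 3465 x^4/64 - 315 x^2/32 + 35/128


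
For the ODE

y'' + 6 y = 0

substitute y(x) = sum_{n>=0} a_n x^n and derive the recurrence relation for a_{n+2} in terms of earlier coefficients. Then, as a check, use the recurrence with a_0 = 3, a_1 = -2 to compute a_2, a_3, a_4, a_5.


Substitute y = sum_n a_n x^n into y'' + (const) y = 0.
y''(x) = sum_{n>=0} (n+2)(n+1) a_{n+2} x^n.
The ODE becomes sum_n [(n+2)(n+1) a_{n+2} + 6 a_n] x^n = 0.
Setting each coefficient to zero gives the recurrence:
  (n+2)(n+1) a_{n+2} + 6 a_n = 0,
  a_{n+2} = -6 / ((n+1)(n+2)) a_n.

Check with a_0 = 3, a_1 = -2 (apply the recurrence for n = 0, 1, 2, 3): a_0 = 3, a_1 = -2, a_2 = -9, a_3 = 2, a_4 = 9/2, a_5 = -3/5.

a_{n+2} = -6/((n+1)(n+2)) * a_n; check: a_0 = 3, a_1 = -2, a_2 = -9, a_3 = 2, a_4 = 9/2, a_5 = -3/5


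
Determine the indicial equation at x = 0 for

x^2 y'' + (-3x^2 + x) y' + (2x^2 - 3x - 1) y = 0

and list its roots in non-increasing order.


Divide by x^2 to reach normal form y'' + P_1(x) y' + P_2(x) y = 0 with P_1(x) = -3 + 1/x and P_2(x) = 2 - 3/x - 1/x^2.
x = 0 is a singular point because the y'-coefficient -3 + 1/x has a pole at x = 0 and the y-coefficient 2 - 3/x - 1/x^2 has a pole at x = 0.
It is a regular singular point because x P_1(x) = p(x) = 1 - 3x and x^2 P_2(x) = q(x) = 2x^2 - 3x - 1 are polynomials, hence analytic at x = 0.
p(0) = 1,  q(0) = -1.
Indicial equation: r(r-1) + p(0) r + q(0) = 0, i.e. r^2 + (p(0) - 1) r + q(0) = 0, i.e. r^2 - 1 = 0.
Discriminant: (0)^2 - 4(-1) = 4, so r = (0 ± 2)/2.
Solving: r_1 = 1, r_2 = -1.

indicial: r^2 - 1 = 0; roots r_1 = 1, r_2 = -1


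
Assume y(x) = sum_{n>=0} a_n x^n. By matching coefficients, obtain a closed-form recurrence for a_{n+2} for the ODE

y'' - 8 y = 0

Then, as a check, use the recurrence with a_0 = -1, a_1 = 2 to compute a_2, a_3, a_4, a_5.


Substitute y = sum_n a_n x^n into y'' + (const) y = 0.
y''(x) = sum_{n>=0} (n+2)(n+1) a_{n+2} x^n.
The ODE becomes sum_n [(n+2)(n+1) a_{n+2} - 8 a_n] x^n = 0.
Setting each coefficient to zero gives the recurrence:
  (n+2)(n+1) a_{n+2} - 8 a_n = 0,
  a_{n+2} = 8 / ((n+1)(n+2)) a_n.

Check with a_0 = -1, a_1 = 2 (apply the recurrence for n = 0, 1, 2, 3): a_0 = -1, a_1 = 2, a_2 = -4, a_3 = 8/3, a_4 = -8/3, a_5 = 16/15.

a_{n+2} = 8/((n+1)(n+2)) * a_n; check: a_0 = -1, a_1 = 2, a_2 = -4, a_3 = 8/3, a_4 = -8/3, a_5 = 16/15


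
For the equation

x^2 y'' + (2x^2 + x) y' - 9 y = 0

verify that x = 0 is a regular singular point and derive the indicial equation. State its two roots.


Divide by x^2 to reach normal form y'' + P_1(x) y' + P_2(x) y = 0 with P_1(x) = 2 + 1/x and P_2(x) = -9/x^2.
x = 0 is a singular point because the y'-coefficient 2 + 1/x has a pole at x = 0 and the y-coefficient -9/x^2 has a pole at x = 0.
It is a regular singular point because x P_1(x) = p(x) = 2x + 1 and x^2 P_2(x) = q(x) = -9 are polynomials, hence analytic at x = 0.
p(0) = 1,  q(0) = -9.
Indicial equation: r(r-1) + p(0) r + q(0) = 0, i.e. r^2 + (p(0) - 1) r + q(0) = 0, i.e. r^2 - 9 = 0.
Discriminant: (0)^2 - 4(-9) = 36, so r = (0 ± 6)/2.
Solving: r_1 = 3, r_2 = -3.

indicial: r^2 - 9 = 0; roots r_1 = 3, r_2 = -3


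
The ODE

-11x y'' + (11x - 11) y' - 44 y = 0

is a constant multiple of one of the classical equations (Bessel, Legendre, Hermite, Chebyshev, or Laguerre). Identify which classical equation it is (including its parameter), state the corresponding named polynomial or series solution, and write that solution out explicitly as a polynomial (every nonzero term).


All three coefficients share the factor -11; dividing through by -11 gives  x y'' + (1 - x) y' + 4 y = 0.
This matches the Laguerre equation x y'' + (1 - x) y' + n y = 0 with n = 4; the polynomial solution is L_4(x).
With y = sum_k a_k x^k, matching x^k gives (k+1)k a_{k+1} + (k+1) a_{k+1} - k a_k + n a_k = 0, i.e. (k+1)^2 a_{k+1} = (k - n) a_k = (k - 4) a_k. The right side vanishes at k = 4, so the series terminates at degree 4.
Standard normalization L_n(0) = 1 gives a_0 = 1. Work upward with a_{k+1} = (k - 4) a_k / (k+1)^2:
  a_1 = (0 - 4)(1) / 1^2 = -4/1 = -4
  a_2 = (1 - 4)(-4) / 2^2 = 12/4 = 3
  a_3 = (2 - 4)(3) / 3^2 = -6/9 = -2/3
  a_4 = (3 - 4)(-2/3) / 4^2 = (2/3)/16 = 1/24
Hence L_4(x) = x^4/24 - 2 x^3/3 + 3 x^2 - 4 x + 1.

L_4(x); series = x^4/24 - 2 x^3/3 + 3 x^2 - 4 x + 1


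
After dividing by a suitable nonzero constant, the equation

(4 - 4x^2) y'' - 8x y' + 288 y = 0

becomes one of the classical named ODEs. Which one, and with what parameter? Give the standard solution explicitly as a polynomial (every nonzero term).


All three coefficients share the factor 4; dividing through by 4 gives  (1 - x^2) y'' - 2x y' + 72 y = 0.
This matches the Legendre equation (1 - x^2) y'' - 2x y' + n(n+1) y = 0 (note the -2x y' term) with n(n+1) = 72, so n = 8; the polynomial solution is P_8(x).
With y = sum_k a_k x^k, matching x^k gives (k+2)(k+1) a_{k+2} = [k(k+1) - n(n+1)] a_k = (k - 8)(k + 9) a_k. The right side vanishes at k = 8, so the series with the parity of 8 terminates at degree 8.
Standard normalization (P_n(1) = 1): leading coefficient (2n)!/(2^n (n!)^2) = 20922789888000/(256*1625702400) = 6435/128, so a_8 = 6435/128. Work downward with a_k = (k+1)(k+2) a_{k+2} / ((k - 8)(k + 9)):
  a_6 = (7)(8)(6435/128) / ((6 - 8)(6 + 9)) = (45045/16)/(-30) = -3003/32
  a_4 = (5)(6)(-3003/32) / ((4 - 8)(4 + 9)) = (-45045/16)/(-52) = 3465/64
  a_2 = (3)(4)(3465/64) / ((2 - 8)(2 + 9)) = (10395/16)/(-66) = -315/32
  a_0 = (1)(2)(-315/32) / ((0 - 8)(0 + 9)) = (-315/16)/(-72) = 35/128
Hence P_8(x) = 6435 x^8/128 - 3003 x^6/32 + 3465 x^4/64 - 315 x^2/32 + 35/128.

P_8(x); series = 6435 x^8/128 - 3003 x^6/32 + 3465 x^4/64 - 315 x^2/32 + 35/128


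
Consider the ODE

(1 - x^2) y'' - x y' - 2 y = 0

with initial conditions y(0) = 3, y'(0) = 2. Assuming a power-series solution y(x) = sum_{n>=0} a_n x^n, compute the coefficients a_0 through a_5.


Ansatz: y(x) = sum_{n>=0} a_n x^n, so y'(x) = sum_{n>=1} n a_n x^(n-1) and y''(x) = sum_{n>=2} n(n-1) a_n x^(n-2).
Substitute into P(x) y'' + Q(x) y' + R(x) y = 0 with P(x) = 1 - x^2, Q(x) = -x, R(x) = -2, and match powers of x.
Initial conditions: a_0 = 3, a_1 = 2.
Setting the coefficient of each power of x to zero and solving order by order (substituting the coefficients already found):
  x^0: 2 a_2 - 2 a_0 = 0  ->  2 a_2 = 2 a_0 = 6  ->  a_2 = 3
  x^1: 6 a_3 - 3 a_1 = 0  ->  6 a_3 = 3 a_1 = 6  ->  a_3 = 1
  x^2: 12 a_4 - 6 a_2 = 0  ->  12 a_4 = 6 a_2 = 18  ->  a_4 = 3/2
  x^3: 20 a_5 - 11 a_3 = 0  ->  20 a_5 = 11 a_3 = 11  ->  a_5 = 11/20
Truncated series: y(x) = 3 + 2 x + 3 x^2 + x^3 + (3/2) x^4 + (11/20) x^5 + O(x^6).

a_0 = 3; a_1 = 2; a_2 = 3; a_3 = 1; a_4 = 3/2; a_5 = 11/20


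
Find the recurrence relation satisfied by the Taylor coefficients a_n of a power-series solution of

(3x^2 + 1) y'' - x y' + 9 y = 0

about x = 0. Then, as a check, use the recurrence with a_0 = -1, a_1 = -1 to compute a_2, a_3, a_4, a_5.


Substitute y = sum_n a_n x^n.
(1 + 3 x^2) y'' contributes (n+2)(n+1) a_{n+2} + 3 n(n-1) a_n at x^n.
-x y'(x) contributes -n a_n at x^n.
9 y(x) contributes 9 a_n at x^n.
Matching x^n: (n+2)(n+1) a_{n+2} + (3 n(n-1) - n + 9) a_n = 0.
Thus a_{n+2} = (-3 n(n-1) + n - 9) / ((n+1)(n+2)) * a_n.

Check with a_0 = -1, a_1 = -1 (apply the recurrence for n = 0, 1, 2, 3): a_0 = -1, a_1 = -1, a_2 = 9/2, a_3 = 4/3, a_4 = -39/8, a_5 = -8/5.

a_(n+2) = (-3 n(n-1) + n - 9) / ((n+1)(n+2)) * a_n; check: a_0 = -1, a_1 = -1, a_2 = 9/2, a_3 = 4/3, a_4 = -39/8, a_5 = -8/5


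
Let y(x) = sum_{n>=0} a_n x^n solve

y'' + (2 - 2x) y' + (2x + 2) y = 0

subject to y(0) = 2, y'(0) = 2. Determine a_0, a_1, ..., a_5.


Ansatz: y(x) = sum_{n>=0} a_n x^n, so y'(x) = sum_{n>=1} n a_n x^(n-1) and y''(x) = sum_{n>=2} n(n-1) a_n x^(n-2).
Substitute into P(x) y'' + Q(x) y' + R(x) y = 0 with P(x) = 1, Q(x) = 2 - 2x, R(x) = 2x + 2, and match powers of x.
Initial conditions: a_0 = 2, a_1 = 2.
Setting the coefficient of each power of x to zero and solving order by order (substituting the coefficients already found):
  x^0: 2 a_2 + 2 a_1 + 2 a_0 = 0  ->  2 a_2 = -2 a_1 - 2 a_0 = -8  ->  a_2 = -4
  x^1: 6 a_3 + 4 a_2 + 2 a_0 = 0  ->  6 a_3 = -4 a_2 - 2 a_0 = 12  ->  a_3 = 2
  x^2: 12 a_4 + 6 a_3 - 2 a_2 + 2 a_1 = 0  ->  12 a_4 = -6 a_3 + 2 a_2 - 2 a_1 = -24  ->  a_4 = -2
  x^3: 20 a_5 + 8 a_4 - 4 a_3 + 2 a_2 = 0  ->  20 a_5 = -8 a_4 + 4 a_3 - 2 a_2 = 32  ->  a_5 = 8/5
Truncated series: y(x) = 2 + 2 x - 4 x^2 + 2 x^3 - 2 x^4 + (8/5) x^5 + O(x^6).

a_0 = 2; a_1 = 2; a_2 = -4; a_3 = 2; a_4 = -2; a_5 = 8/5


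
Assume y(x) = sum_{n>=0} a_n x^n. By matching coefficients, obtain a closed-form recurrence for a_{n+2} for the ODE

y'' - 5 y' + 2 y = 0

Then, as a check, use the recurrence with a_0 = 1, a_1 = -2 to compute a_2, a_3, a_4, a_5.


Substitute y = sum_n a_n x^n.
y''(x) has coefficient (n+2)(n+1) a_{n+2} at x^n;
-5 y'(x) has coefficient -5 (n+1) a_{n+1} at x^n;
2 y(x) has coefficient 2 a_n at x^n.
Matching x^n: (n+2)(n+1) a_{n+2} - 5 (n+1) a_{n+1} + 2 a_n = 0.
Thus a_{n+2} = [5 (n+1) a_{n+1} - 2 a_n] / ((n+1)(n+2)).

Check with a_0 = 1, a_1 = -2 (apply the recurrence for n = 0, 1, 2, 3): a_0 = 1, a_1 = -2, a_2 = -6, a_3 = -28/3, a_4 = -32/3, a_5 = -146/15.

a_(n+2) = [5 (n+1) a_(n+1) - 2 a_n] / ((n+1)(n+2)); check: a_0 = 1, a_1 = -2, a_2 = -6, a_3 = -28/3, a_4 = -32/3, a_5 = -146/15


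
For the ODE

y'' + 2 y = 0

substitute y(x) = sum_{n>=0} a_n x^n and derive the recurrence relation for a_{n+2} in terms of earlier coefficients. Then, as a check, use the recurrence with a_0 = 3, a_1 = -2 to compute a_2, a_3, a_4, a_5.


Substitute y = sum_n a_n x^n into y'' + (const) y = 0.
y''(x) = sum_{n>=0} (n+2)(n+1) a_{n+2} x^n.
The ODE becomes sum_n [(n+2)(n+1) a_{n+2} + 2 a_n] x^n = 0.
Setting each coefficient to zero gives the recurrence:
  (n+2)(n+1) a_{n+2} + 2 a_n = 0,
  a_{n+2} = -2 / ((n+1)(n+2)) a_n.

Check with a_0 = 3, a_1 = -2 (apply the recurrence for n = 0, 1, 2, 3): a_0 = 3, a_1 = -2, a_2 = -3, a_3 = 2/3, a_4 = 1/2, a_5 = -1/15.

a_{n+2} = -2/((n+1)(n+2)) * a_n; check: a_0 = 3, a_1 = -2, a_2 = -3, a_3 = 2/3, a_4 = 1/2, a_5 = -1/15


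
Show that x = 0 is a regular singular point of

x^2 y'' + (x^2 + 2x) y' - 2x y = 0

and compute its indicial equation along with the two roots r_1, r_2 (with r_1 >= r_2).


Divide by x^2 to reach normal form y'' + P_1(x) y' + P_2(x) y = 0 with P_1(x) = 1 + 2/x and P_2(x) = -2/x.
x = 0 is a singular point because the y'-coefficient 1 + 2/x has a pole at x = 0 and the y-coefficient -2/x has a pole at x = 0.
It is a regular singular point because x P_1(x) = p(x) = x + 2 and x^2 P_2(x) = q(x) = -2x are polynomials, hence analytic at x = 0.
p(0) = 2,  q(0) = 0.
Indicial equation: r(r-1) + p(0) r + q(0) = 0, i.e. r^2 + (p(0) - 1) r + q(0) = 0, i.e. r^2 + 1 r = 0.
Discriminant: (1)^2 - 4(0) = 1, so r = (-1 ± 1)/2.
Solving: r_1 = 0, r_2 = -1.

indicial: r^2 + 1 r = 0; roots r_1 = 0, r_2 = -1


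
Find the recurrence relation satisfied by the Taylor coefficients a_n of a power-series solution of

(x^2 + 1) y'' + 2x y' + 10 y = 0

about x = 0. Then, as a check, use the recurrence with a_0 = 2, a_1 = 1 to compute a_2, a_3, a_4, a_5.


Substitute y = sum_n a_n x^n.
(1 + 1 x^2) y'' contributes (n+2)(n+1) a_{n+2} + n(n-1) a_n at x^n.
2 x y'(x) contributes 2 n a_n at x^n.
10 y(x) contributes 10 a_n at x^n.
Matching x^n: (n+2)(n+1) a_{n+2} + (n(n-1) + 2 n + 10) a_n = 0.
Thus a_{n+2} = (-n(n-1) - 2 n - 10) / ((n+1)(n+2)) * a_n.

Check with a_0 = 2, a_1 = 1 (apply the recurrence for n = 0, 1, 2, 3): a_0 = 2, a_1 = 1, a_2 = -10, a_3 = -2, a_4 = 40/3, a_5 = 11/5.

a_(n+2) = (-n(n-1) - 2 n - 10) / ((n+1)(n+2)) * a_n; check: a_0 = 2, a_1 = 1, a_2 = -10, a_3 = -2, a_4 = 40/3, a_5 = 11/5


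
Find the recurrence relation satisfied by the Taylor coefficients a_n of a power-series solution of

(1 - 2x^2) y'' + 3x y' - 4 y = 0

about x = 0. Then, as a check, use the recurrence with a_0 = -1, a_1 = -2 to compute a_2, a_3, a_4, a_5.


Substitute y = sum_n a_n x^n.
(1 - 2 x^2) y'' contributes (n+2)(n+1) a_{n+2} - 2 n(n-1) a_n at x^n.
3 x y'(x) contributes 3 n a_n at x^n.
-4 y(x) contributes -4 a_n at x^n.
Matching x^n: (n+2)(n+1) a_{n+2} + (-2 n(n-1) + 3 n - 4) a_n = 0.
Thus a_{n+2} = (2 n(n-1) - 3 n + 4) / ((n+1)(n+2)) * a_n.

Check with a_0 = -1, a_1 = -2 (apply the recurrence for n = 0, 1, 2, 3): a_0 = -1, a_1 = -2, a_2 = -2, a_3 = -1/3, a_4 = -1/3, a_5 = -7/60.

a_(n+2) = (2 n(n-1) - 3 n + 4) / ((n+1)(n+2)) * a_n; check: a_0 = -1, a_1 = -2, a_2 = -2, a_3 = -1/3, a_4 = -1/3, a_5 = -7/60
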